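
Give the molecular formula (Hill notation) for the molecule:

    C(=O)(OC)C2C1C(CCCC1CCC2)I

Heavy atoms from the SMILES: 12 C, 1 I, 2 O.
Implicit hydrogens by atom environment:
  6 × C: 2 H each → 12
  4 × C: 1 H each → 4
  2 × O: no H
  1 × C: 3 H
  1 × C: no H
  1 × I: no H
  Total hydrogens = 19.
Molecular formula: C12H19IO2

C12H19IO2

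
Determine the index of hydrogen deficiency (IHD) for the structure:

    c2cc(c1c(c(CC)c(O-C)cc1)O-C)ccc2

8

Molecular formula from the SMILES: C16H18O2.
DoU = (2C + 2 + N − H − X)/2 = (2·16 + 2 + 0 − 18 − 0)/2 = 16/2 = 8.
(Structurally: 2 ring(s) + 6 π bond(s) = 8.)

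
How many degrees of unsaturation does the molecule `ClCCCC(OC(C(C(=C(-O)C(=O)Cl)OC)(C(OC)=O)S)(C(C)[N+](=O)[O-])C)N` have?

Molecular formula from the SMILES: C15H24Cl2N2O8S.
DoU = (2C + 2 + N − H − X)/2 = (2·15 + 2 + 2 − 24 − 2)/2 = 8/2 = 4.
(Structurally: 0 ring(s) + 4 π bond(s) = 4.)

4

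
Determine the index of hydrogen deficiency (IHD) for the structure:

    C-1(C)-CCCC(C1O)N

Molecular formula from the SMILES: C7H15NO.
DoU = (2C + 2 + N − H − X)/2 = (2·7 + 2 + 1 − 15 − 0)/2 = 2/2 = 1.
(Structurally: 1 ring(s) + 0 π bond(s) = 1.)

1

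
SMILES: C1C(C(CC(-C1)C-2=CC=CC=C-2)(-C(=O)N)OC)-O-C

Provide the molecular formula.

C15H21NO3

Heavy atoms from the SMILES: 15 C, 1 N, 3 O.
Implicit hydrogens by atom environment:
  5 × C (aromatic): 1 H each → 5
  3 × C: 2 H each → 6
  3 × O: no H
  2 × C: 3 H each → 6
  2 × C: 1 H each → 2
  2 × C: no H
  1 × C (aromatic): no H
  1 × N: 2 H
  Total hydrogens = 21.
Molecular formula: C15H21NO3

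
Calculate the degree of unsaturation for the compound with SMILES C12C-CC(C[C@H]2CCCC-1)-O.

2

Molecular formula from the SMILES: C10H18O.
DoU = (2C + 2 + N − H − X)/2 = (2·10 + 2 + 0 − 18 − 0)/2 = 4/2 = 2.
(Structurally: 2 ring(s) + 0 π bond(s) = 2.)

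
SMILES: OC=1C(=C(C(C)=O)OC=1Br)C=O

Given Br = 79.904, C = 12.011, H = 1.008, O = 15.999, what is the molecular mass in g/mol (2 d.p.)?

233.02

Molecular formula: C7H5BrO4.
M = 1×79.904 + 7×12.011 + 5×1.008 + 4×15.999 = 233.02 g/mol.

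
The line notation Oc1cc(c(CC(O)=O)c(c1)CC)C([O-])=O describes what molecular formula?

Heavy atoms from the SMILES: 11 C, 5 O.
Implicit hydrogens by atom environment:
  4 × C (aromatic): no H
  2 × C: 2 H each → 4
  2 × C (aromatic): 1 H each → 2
  2 × C: no H
  2 × O: 1 H each → 2
  2 × O: no H
  1 × C: 3 H
  1 × O (charge -1): no H
  Total hydrogens = 11.
Net charge -1.
Molecular formula: C11H11O5-

C11H11O5-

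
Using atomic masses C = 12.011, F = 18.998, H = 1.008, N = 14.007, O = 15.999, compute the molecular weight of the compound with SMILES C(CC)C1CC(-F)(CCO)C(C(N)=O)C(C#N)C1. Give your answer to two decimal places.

256.32

Molecular formula: C13H21FN2O2.
M = 13×12.011 + 1×18.998 + 21×1.008 + 2×14.007 + 2×15.999 = 256.32 g/mol.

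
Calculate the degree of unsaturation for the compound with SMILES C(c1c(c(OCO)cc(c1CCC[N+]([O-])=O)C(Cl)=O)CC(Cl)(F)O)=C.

7

Molecular formula from the SMILES: C15H16Cl2FNO6.
DoU = (2C + 2 + N − H − X)/2 = (2·15 + 2 + 1 − 16 − 3)/2 = 14/2 = 7.
(Structurally: 1 ring(s) + 6 π bond(s) = 7.)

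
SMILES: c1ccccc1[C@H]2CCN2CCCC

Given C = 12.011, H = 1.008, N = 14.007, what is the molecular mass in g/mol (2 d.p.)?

189.30

Molecular formula: C13H19N.
M = 13×12.011 + 19×1.008 + 1×14.007 = 189.30 g/mol.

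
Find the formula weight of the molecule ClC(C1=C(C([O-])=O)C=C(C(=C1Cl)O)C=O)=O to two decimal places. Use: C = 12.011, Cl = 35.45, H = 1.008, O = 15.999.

262.02

Molecular formula: C9H3Cl2O5-.
M = 9×12.011 + 2×35.45 + 3×1.008 + 5×15.999 = 262.02 g/mol.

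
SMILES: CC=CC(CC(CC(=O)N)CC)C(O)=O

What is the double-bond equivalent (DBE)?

Molecular formula from the SMILES: C11H19NO3.
DoU = (2C + 2 + N − H − X)/2 = (2·11 + 2 + 1 − 19 − 0)/2 = 6/2 = 3.
(Structurally: 0 ring(s) + 3 π bond(s) = 3.)

3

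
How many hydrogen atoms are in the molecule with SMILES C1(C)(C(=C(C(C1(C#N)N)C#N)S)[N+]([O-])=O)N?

9

Hydrogens are implicit in SMILES; fill each atom to its normal valence:
  6 × C: no H
  2 × N: 2 H each → 4
  2 × N: no H
  1 × C: 3 H
  1 × C: 1 H
  1 × N (charge +1): no H
  1 × O: no H
  1 × O (charge -1): no H
  1 × S: 1 H
  Total hydrogens = 9.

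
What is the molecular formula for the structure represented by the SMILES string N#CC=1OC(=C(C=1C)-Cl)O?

Heavy atoms from the SMILES: 6 C, 1 Cl, 1 N, 2 O.
Implicit hydrogens by atom environment:
  4 × C (aromatic): no H
  1 × C: 3 H
  1 × C: no H
  1 × Cl: no H
  1 × N: no H
  1 × O: 1 H
  1 × O (aromatic): no H
  Total hydrogens = 4.
Molecular formula: C6H4ClNO2

C6H4ClNO2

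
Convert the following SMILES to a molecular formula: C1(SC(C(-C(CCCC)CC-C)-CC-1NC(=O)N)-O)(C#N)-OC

C16H29N3O3S

Heavy atoms from the SMILES: 16 C, 3 N, 3 O, 1 S.
Implicit hydrogens by atom environment:
  6 × C: 2 H each → 12
  4 × C: 1 H each → 4
  3 × C: 3 H each → 9
  3 × C: no H
  2 × O: no H
  1 × N: 2 H
  1 × N: 1 H
  1 × N: no H
  1 × O: 1 H
  1 × S: no H
  Total hydrogens = 29.
Molecular formula: C16H29N3O3S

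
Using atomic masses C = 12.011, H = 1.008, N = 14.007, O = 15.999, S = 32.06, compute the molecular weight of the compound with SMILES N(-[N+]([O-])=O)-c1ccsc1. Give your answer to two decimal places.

144.15

Molecular formula: C4H4N2O2S.
M = 4×12.011 + 4×1.008 + 2×14.007 + 2×15.999 + 1×32.06 = 144.15 g/mol.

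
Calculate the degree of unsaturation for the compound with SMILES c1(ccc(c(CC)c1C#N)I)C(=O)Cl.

Molecular formula from the SMILES: C10H7ClINO.
DoU = (2C + 2 + N − H − X)/2 = (2·10 + 2 + 1 − 7 − 2)/2 = 14/2 = 7.
(Structurally: 1 ring(s) + 6 π bond(s) = 7.)

7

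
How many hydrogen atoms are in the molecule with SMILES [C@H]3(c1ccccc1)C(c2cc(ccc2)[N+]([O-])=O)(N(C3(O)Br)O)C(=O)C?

15

Hydrogens are implicit in SMILES; fill each atom to its normal valence:
  9 × C (aromatic): 1 H each → 9
  3 × C: no H
  3 × C (aromatic): no H
  2 × O: 1 H each → 2
  2 × O: no H
  1 × Br: no H
  1 × C: 3 H
  1 × C: 1 H
  1 × N: no H
  1 × N (charge +1): no H
  1 × O (charge -1): no H
  Total hydrogens = 15.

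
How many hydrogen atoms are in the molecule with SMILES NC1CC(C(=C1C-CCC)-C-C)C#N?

20

Hydrogens are implicit in SMILES; fill each atom to its normal valence:
  5 × C: 2 H each → 10
  3 × C: no H
  2 × C: 3 H each → 6
  2 × C: 1 H each → 2
  1 × N: 2 H
  1 × N: no H
  Total hydrogens = 20.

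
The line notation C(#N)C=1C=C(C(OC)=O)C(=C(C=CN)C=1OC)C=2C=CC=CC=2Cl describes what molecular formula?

Heavy atoms from the SMILES: 18 C, 1 Cl, 2 N, 3 O.
Implicit hydrogens by atom environment:
  7 × C (aromatic): no H
  5 × C (aromatic): 1 H each → 5
  3 × O: no H
  2 × C: 3 H each → 6
  2 × C: 1 H each → 2
  2 × C: no H
  1 × Cl: no H
  1 × N: 2 H
  1 × N: no H
  Total hydrogens = 15.
Molecular formula: C18H15ClN2O3

C18H15ClN2O3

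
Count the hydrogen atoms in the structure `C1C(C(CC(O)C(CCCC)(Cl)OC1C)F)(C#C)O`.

22

Hydrogens are implicit in SMILES; fill each atom to its normal valence:
  5 × C: 2 H each → 10
  4 × C: 1 H each → 4
  3 × C: no H
  2 × C: 3 H each → 6
  2 × O: 1 H each → 2
  1 × Cl: no H
  1 × F: no H
  1 × O: no H
  Total hydrogens = 22.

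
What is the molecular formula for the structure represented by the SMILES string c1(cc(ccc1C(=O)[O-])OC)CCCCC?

C13H17O3-

Heavy atoms from the SMILES: 13 C, 3 O.
Implicit hydrogens by atom environment:
  4 × C: 2 H each → 8
  3 × C (aromatic): 1 H each → 3
  3 × C (aromatic): no H
  2 × C: 3 H each → 6
  2 × O: no H
  1 × C: no H
  1 × O (charge -1): no H
  Total hydrogens = 17.
Net charge -1.
Molecular formula: C13H17O3-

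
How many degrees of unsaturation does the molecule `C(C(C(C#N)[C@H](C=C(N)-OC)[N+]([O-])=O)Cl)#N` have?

Molecular formula from the SMILES: C8H9ClN4O3.
DoU = (2C + 2 + N − H − X)/2 = (2·8 + 2 + 4 − 9 − 1)/2 = 12/2 = 6.
(Structurally: 0 ring(s) + 6 π bond(s) = 6.)

6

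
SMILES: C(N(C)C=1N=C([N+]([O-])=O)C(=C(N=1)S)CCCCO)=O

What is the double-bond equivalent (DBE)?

6

Molecular formula from the SMILES: C10H14N4O4S.
DoU = (2C + 2 + N − H − X)/2 = (2·10 + 2 + 4 − 14 − 0)/2 = 12/2 = 6.
(Structurally: 1 ring(s) + 5 π bond(s) = 6.)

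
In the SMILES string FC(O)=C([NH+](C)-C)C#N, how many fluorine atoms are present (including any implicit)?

1

The symbol for fluorine appears 1 time in the SMILES.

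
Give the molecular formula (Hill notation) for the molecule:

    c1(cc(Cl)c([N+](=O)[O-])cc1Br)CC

Heavy atoms from the SMILES: 1 Br, 8 C, 1 Cl, 1 N, 2 O.
Implicit hydrogens by atom environment:
  4 × C (aromatic): no H
  2 × C (aromatic): 1 H each → 2
  1 × Br: no H
  1 × C: 3 H
  1 × C: 2 H
  1 × Cl: no H
  1 × N (charge +1): no H
  1 × O: no H
  1 × O (charge -1): no H
  Total hydrogens = 7.
Molecular formula: C8H7BrClNO2

C8H7BrClNO2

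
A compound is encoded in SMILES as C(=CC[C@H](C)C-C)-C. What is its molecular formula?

C8H16

Heavy atoms from the SMILES: 8 C.
Implicit hydrogens by atom environment:
  3 × C: 3 H each → 9
  3 × C: 1 H each → 3
  2 × C: 2 H each → 4
  Total hydrogens = 16.
Molecular formula: C8H16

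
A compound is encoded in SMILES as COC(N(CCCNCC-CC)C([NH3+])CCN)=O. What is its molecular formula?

Heavy atoms from the SMILES: 12 C, 4 N, 2 O.
Implicit hydrogens by atom environment:
  8 × C: 2 H each → 16
  2 × C: 3 H each → 6
  2 × O: no H
  1 × C: 1 H
  1 × C: no H
  1 × N (charge +1): 3 H
  1 × N: 2 H
  1 × N: 1 H
  1 × N: no H
  Total hydrogens = 29.
Net charge +1.
Molecular formula: C12H29N4O2+

C12H29N4O2+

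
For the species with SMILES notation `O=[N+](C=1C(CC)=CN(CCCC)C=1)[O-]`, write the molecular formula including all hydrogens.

C10H16N2O2

Heavy atoms from the SMILES: 10 C, 2 N, 2 O.
Implicit hydrogens by atom environment:
  4 × C: 2 H each → 8
  2 × C: 3 H each → 6
  2 × C (aromatic): 1 H each → 2
  2 × C (aromatic): no H
  1 × N (aromatic): no H
  1 × N (charge +1): no H
  1 × O: no H
  1 × O (charge -1): no H
  Total hydrogens = 16.
Molecular formula: C10H16N2O2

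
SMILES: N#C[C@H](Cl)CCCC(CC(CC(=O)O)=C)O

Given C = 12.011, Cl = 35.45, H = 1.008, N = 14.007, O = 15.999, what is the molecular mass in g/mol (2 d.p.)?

245.70

Molecular formula: C11H16ClNO3.
M = 11×12.011 + 1×35.45 + 16×1.008 + 1×14.007 + 3×15.999 = 245.70 g/mol.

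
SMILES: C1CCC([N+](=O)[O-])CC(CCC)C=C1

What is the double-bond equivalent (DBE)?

Molecular formula from the SMILES: C11H19NO2.
DoU = (2C + 2 + N − H − X)/2 = (2·11 + 2 + 1 − 19 − 0)/2 = 6/2 = 3.
(Structurally: 1 ring(s) + 2 π bond(s) = 3.)

3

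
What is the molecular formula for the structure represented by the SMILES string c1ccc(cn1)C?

C6H7N

Heavy atoms from the SMILES: 6 C, 1 N.
Implicit hydrogens by atom environment:
  4 × C (aromatic): 1 H each → 4
  1 × C: 3 H
  1 × C (aromatic): no H
  1 × N (aromatic): no H
  Total hydrogens = 7.
Molecular formula: C6H7N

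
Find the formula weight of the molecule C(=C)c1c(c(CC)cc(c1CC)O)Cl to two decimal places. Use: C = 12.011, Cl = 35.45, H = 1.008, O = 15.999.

210.70

Molecular formula: C12H15ClO.
M = 12×12.011 + 1×35.45 + 15×1.008 + 1×15.999 = 210.70 g/mol.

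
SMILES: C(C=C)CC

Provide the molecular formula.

C5H10

Heavy atoms from the SMILES: 5 C.
Implicit hydrogens by atom environment:
  3 × C: 2 H each → 6
  1 × C: 3 H
  1 × C: 1 H
  Total hydrogens = 10.
Molecular formula: C5H10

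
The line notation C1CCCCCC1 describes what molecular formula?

Heavy atoms from the SMILES: 7 C.
Implicit hydrogens by atom environment:
  7 × C: 2 H each → 14
  Total hydrogens = 14.
Molecular formula: C7H14

C7H14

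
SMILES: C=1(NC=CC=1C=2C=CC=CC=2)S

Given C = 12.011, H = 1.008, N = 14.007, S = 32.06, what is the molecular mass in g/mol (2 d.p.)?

Molecular formula: C10H9NS.
M = 10×12.011 + 9×1.008 + 1×14.007 + 1×32.06 = 175.25 g/mol.

175.25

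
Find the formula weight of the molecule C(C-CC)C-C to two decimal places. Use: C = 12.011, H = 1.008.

Molecular formula: C6H14.
M = 6×12.011 + 14×1.008 = 86.18 g/mol.

86.18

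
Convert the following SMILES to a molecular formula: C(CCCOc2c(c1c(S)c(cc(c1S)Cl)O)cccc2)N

C16H18ClNO2S2

Heavy atoms from the SMILES: 16 C, 1 Cl, 1 N, 2 O, 2 S.
Implicit hydrogens by atom environment:
  7 × C (aromatic): no H
  5 × C (aromatic): 1 H each → 5
  4 × C: 2 H each → 8
  2 × S: 1 H each → 2
  1 × Cl: no H
  1 × N: 2 H
  1 × O: 1 H
  1 × O: no H
  Total hydrogens = 18.
Molecular formula: C16H18ClNO2S2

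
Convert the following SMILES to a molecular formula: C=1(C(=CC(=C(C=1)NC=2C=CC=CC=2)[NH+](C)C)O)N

Heavy atoms from the SMILES: 14 C, 3 N, 1 O.
Implicit hydrogens by atom environment:
  7 × C (aromatic): 1 H each → 7
  5 × C (aromatic): no H
  2 × C: 3 H each → 6
  1 × N: 2 H
  1 × N (charge +1): 1 H
  1 × N: 1 H
  1 × O: 1 H
  Total hydrogens = 18.
Net charge +1.
Molecular formula: C14H18N3O+

C14H18N3O+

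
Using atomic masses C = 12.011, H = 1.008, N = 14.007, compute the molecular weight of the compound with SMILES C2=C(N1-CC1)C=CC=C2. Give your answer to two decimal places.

Molecular formula: C8H9N.
M = 8×12.011 + 9×1.008 + 1×14.007 = 119.17 g/mol.

119.17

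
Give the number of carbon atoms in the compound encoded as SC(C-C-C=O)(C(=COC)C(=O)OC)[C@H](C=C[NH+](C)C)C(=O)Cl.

15

The symbol for carbon appears 15 times in the SMILES. (Cl is a single chlorine, not C + l.)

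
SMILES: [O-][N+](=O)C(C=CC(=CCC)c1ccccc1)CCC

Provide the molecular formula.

C16H21NO2

Heavy atoms from the SMILES: 16 C, 1 N, 2 O.
Implicit hydrogens by atom environment:
  5 × C (aromatic): 1 H each → 5
  4 × C: 1 H each → 4
  3 × C: 2 H each → 6
  2 × C: 3 H each → 6
  1 × C: no H
  1 × C (aromatic): no H
  1 × N (charge +1): no H
  1 × O: no H
  1 × O (charge -1): no H
  Total hydrogens = 21.
Molecular formula: C16H21NO2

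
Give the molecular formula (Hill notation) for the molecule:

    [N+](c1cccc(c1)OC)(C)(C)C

Heavy atoms from the SMILES: 10 C, 1 N, 1 O.
Implicit hydrogens by atom environment:
  4 × C: 3 H each → 12
  4 × C (aromatic): 1 H each → 4
  2 × C (aromatic): no H
  1 × N (charge +1): no H
  1 × O: no H
  Total hydrogens = 16.
Net charge +1.
Molecular formula: C10H16NO+

C10H16NO+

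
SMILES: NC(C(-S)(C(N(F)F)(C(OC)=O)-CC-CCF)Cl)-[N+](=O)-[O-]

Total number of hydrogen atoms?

15

Hydrogens are implicit in SMILES; fill each atom to its normal valence:
  4 × C: 2 H each → 8
  3 × C: no H
  3 × F: no H
  3 × O: no H
  1 × C: 3 H
  1 × C: 1 H
  1 × Cl: no H
  1 × N: 2 H
  1 × N: no H
  1 × N (charge +1): no H
  1 × O (charge -1): no H
  1 × S: 1 H
  Total hydrogens = 15.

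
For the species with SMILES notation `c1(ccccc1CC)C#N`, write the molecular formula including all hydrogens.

C9H9N

Heavy atoms from the SMILES: 9 C, 1 N.
Implicit hydrogens by atom environment:
  4 × C (aromatic): 1 H each → 4
  2 × C (aromatic): no H
  1 × C: 3 H
  1 × C: 2 H
  1 × C: no H
  1 × N: no H
  Total hydrogens = 9.
Molecular formula: C9H9N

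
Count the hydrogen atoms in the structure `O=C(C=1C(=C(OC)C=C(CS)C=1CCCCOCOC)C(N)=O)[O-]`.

22

Hydrogens are implicit in SMILES; fill each atom to its normal valence:
  6 × C: 2 H each → 12
  5 × C (aromatic): no H
  5 × O: no H
  2 × C: 3 H each → 6
  2 × C: no H
  1 × C (aromatic): 1 H
  1 × N: 2 H
  1 × O (charge -1): no H
  1 × S: 1 H
  Total hydrogens = 22.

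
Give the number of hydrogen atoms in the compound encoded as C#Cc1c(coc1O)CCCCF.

11

Hydrogens are implicit in SMILES; fill each atom to its normal valence:
  4 × C: 2 H each → 8
  3 × C (aromatic): no H
  1 × C (aromatic): 1 H
  1 × C: 1 H
  1 × C: no H
  1 × F: no H
  1 × O: 1 H
  1 × O (aromatic): no H
  Total hydrogens = 11.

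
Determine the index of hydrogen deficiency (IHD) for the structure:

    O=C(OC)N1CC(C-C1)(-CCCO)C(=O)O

3

Molecular formula from the SMILES: C10H17NO5.
DoU = (2C + 2 + N − H − X)/2 = (2·10 + 2 + 1 − 17 − 0)/2 = 6/2 = 3.
(Structurally: 1 ring(s) + 2 π bond(s) = 3.)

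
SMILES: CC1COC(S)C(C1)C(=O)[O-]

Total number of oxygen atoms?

The symbol for oxygen appears 3 times in the SMILES.

3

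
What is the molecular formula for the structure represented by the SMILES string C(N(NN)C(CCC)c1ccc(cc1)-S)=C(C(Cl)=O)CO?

C14H20ClN3O2S

Heavy atoms from the SMILES: 14 C, 1 Cl, 3 N, 2 O, 1 S.
Implicit hydrogens by atom environment:
  4 × C (aromatic): 1 H each → 4
  3 × C: 2 H each → 6
  2 × C: 1 H each → 2
  2 × C: no H
  2 × C (aromatic): no H
  1 × C: 3 H
  1 × Cl: no H
  1 × N: 2 H
  1 × N: 1 H
  1 × N: no H
  1 × O: 1 H
  1 × O: no H
  1 × S: 1 H
  Total hydrogens = 20.
Molecular formula: C14H20ClN3O2S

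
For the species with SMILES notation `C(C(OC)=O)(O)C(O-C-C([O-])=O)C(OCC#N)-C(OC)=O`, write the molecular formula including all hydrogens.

C11H14NO9-

Heavy atoms from the SMILES: 11 C, 1 N, 9 O.
Implicit hydrogens by atom environment:
  7 × O: no H
  4 × C: no H
  3 × C: 1 H each → 3
  2 × C: 3 H each → 6
  2 × C: 2 H each → 4
  1 × N: no H
  1 × O: 1 H
  1 × O (charge -1): no H
  Total hydrogens = 14.
Net charge -1.
Molecular formula: C11H14NO9-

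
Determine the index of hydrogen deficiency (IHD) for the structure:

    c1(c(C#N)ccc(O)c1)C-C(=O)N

Molecular formula from the SMILES: C9H8N2O2.
DoU = (2C + 2 + N − H − X)/2 = (2·9 + 2 + 2 − 8 − 0)/2 = 14/2 = 7.
(Structurally: 1 ring(s) + 6 π bond(s) = 7.)

7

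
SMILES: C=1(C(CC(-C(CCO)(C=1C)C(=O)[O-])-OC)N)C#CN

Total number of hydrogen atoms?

19

Hydrogens are implicit in SMILES; fill each atom to its normal valence:
  6 × C: no H
  3 × C: 2 H each → 6
  2 × C: 3 H each → 6
  2 × C: 1 H each → 2
  2 × N: 2 H each → 4
  2 × O: no H
  1 × O: 1 H
  1 × O (charge -1): no H
  Total hydrogens = 19.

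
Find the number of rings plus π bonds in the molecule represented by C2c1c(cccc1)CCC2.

Molecular formula from the SMILES: C10H12.
DoU = (2C + 2 + N − H − X)/2 = (2·10 + 2 + 0 − 12 − 0)/2 = 10/2 = 5.
(Structurally: 2 ring(s) + 3 π bond(s) = 5.)

5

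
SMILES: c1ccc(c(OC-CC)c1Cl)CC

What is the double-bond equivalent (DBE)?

Molecular formula from the SMILES: C11H15ClO.
DoU = (2C + 2 + N − H − X)/2 = (2·11 + 2 + 0 − 15 − 1)/2 = 8/2 = 4.
(Structurally: 1 ring(s) + 3 π bond(s) = 4.)

4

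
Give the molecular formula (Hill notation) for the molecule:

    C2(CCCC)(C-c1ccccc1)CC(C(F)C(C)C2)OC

Heavy atoms from the SMILES: 19 C, 1 F, 1 O.
Implicit hydrogens by atom environment:
  6 × C: 2 H each → 12
  5 × C (aromatic): 1 H each → 5
  3 × C: 3 H each → 9
  3 × C: 1 H each → 3
  1 × C: no H
  1 × C (aromatic): no H
  1 × F: no H
  1 × O: no H
  Total hydrogens = 29.
Molecular formula: C19H29FO

C19H29FO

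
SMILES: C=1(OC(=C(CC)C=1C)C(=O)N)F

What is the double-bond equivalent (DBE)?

Molecular formula from the SMILES: C8H10FNO2.
DoU = (2C + 2 + N − H − X)/2 = (2·8 + 2 + 1 − 10 − 1)/2 = 8/2 = 4.
(Structurally: 1 ring(s) + 3 π bond(s) = 4.)

4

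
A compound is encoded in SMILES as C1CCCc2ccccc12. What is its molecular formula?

C10H12

Heavy atoms from the SMILES: 10 C.
Implicit hydrogens by atom environment:
  4 × C: 2 H each → 8
  4 × C (aromatic): 1 H each → 4
  2 × C (aromatic): no H
  Total hydrogens = 12.
Molecular formula: C10H12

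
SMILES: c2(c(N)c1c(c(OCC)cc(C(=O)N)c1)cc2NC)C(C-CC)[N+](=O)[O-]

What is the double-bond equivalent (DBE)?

9

Molecular formula from the SMILES: C18H24N4O4.
DoU = (2C + 2 + N − H − X)/2 = (2·18 + 2 + 4 − 24 − 0)/2 = 18/2 = 9.
(Structurally: 2 ring(s) + 7 π bond(s) = 9.)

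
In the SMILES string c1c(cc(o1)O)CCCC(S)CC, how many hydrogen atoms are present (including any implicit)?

Hydrogens are implicit in SMILES; fill each atom to its normal valence:
  4 × C: 2 H each → 8
  2 × C (aromatic): 1 H each → 2
  2 × C (aromatic): no H
  1 × C: 3 H
  1 × C: 1 H
  1 × O: 1 H
  1 × O (aromatic): no H
  1 × S: 1 H
  Total hydrogens = 16.

16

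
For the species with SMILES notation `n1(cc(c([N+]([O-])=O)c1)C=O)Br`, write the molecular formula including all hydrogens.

C5H3BrN2O3

Heavy atoms from the SMILES: 1 Br, 5 C, 2 N, 3 O.
Implicit hydrogens by atom environment:
  2 × C (aromatic): 1 H each → 2
  2 × C (aromatic): no H
  2 × O: no H
  1 × Br: no H
  1 × C: 1 H
  1 × N (aromatic): no H
  1 × N (charge +1): no H
  1 × O (charge -1): no H
  Total hydrogens = 3.
Molecular formula: C5H3BrN2O3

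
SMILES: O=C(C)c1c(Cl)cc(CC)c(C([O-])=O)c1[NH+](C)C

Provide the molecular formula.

Heavy atoms from the SMILES: 13 C, 1 Cl, 1 N, 3 O.
Implicit hydrogens by atom environment:
  5 × C (aromatic): no H
  4 × C: 3 H each → 12
  2 × C: no H
  2 × O: no H
  1 × C: 2 H
  1 × C (aromatic): 1 H
  1 × Cl: no H
  1 × N (charge +1): 1 H
  1 × O (charge -1): no H
  Total hydrogens = 16.
Molecular formula: C13H16ClNO3

C13H16ClNO3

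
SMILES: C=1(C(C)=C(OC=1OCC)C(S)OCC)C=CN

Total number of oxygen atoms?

The symbol for oxygen appears 3 times in the SMILES.

3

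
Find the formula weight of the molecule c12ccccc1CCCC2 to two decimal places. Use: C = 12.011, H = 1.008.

Molecular formula: C10H12.
M = 10×12.011 + 12×1.008 = 132.21 g/mol.

132.21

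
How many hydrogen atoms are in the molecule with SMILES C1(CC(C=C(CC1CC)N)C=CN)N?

21

Hydrogens are implicit in SMILES; fill each atom to its normal valence:
  6 × C: 1 H each → 6
  3 × C: 2 H each → 6
  3 × N: 2 H each → 6
  1 × C: 3 H
  1 × C: no H
  Total hydrogens = 21.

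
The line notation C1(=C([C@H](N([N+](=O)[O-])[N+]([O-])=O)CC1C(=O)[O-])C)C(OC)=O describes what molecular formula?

C9H10N3O8-

Heavy atoms from the SMILES: 9 C, 3 N, 8 O.
Implicit hydrogens by atom environment:
  5 × O: no H
  4 × C: no H
  3 × O (charge -1): no H
  2 × C: 3 H each → 6
  2 × C: 1 H each → 2
  2 × N (charge +1): no H
  1 × C: 2 H
  1 × N: no H
  Total hydrogens = 10.
Net charge -1.
Molecular formula: C9H10N3O8-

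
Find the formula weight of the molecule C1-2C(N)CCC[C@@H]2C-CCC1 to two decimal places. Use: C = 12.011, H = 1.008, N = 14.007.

153.27

Molecular formula: C10H19N.
M = 10×12.011 + 19×1.008 + 1×14.007 = 153.27 g/mol.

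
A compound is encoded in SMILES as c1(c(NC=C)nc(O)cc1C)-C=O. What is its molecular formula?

C9H10N2O2

Heavy atoms from the SMILES: 9 C, 2 N, 2 O.
Implicit hydrogens by atom environment:
  4 × C (aromatic): no H
  2 × C: 1 H each → 2
  1 × C: 3 H
  1 × C: 2 H
  1 × C (aromatic): 1 H
  1 × N: 1 H
  1 × N (aromatic): no H
  1 × O: 1 H
  1 × O: no H
  Total hydrogens = 10.
Molecular formula: C9H10N2O2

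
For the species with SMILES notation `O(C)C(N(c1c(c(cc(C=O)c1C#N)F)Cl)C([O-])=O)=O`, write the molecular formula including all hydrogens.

Heavy atoms from the SMILES: 11 C, 1 Cl, 1 F, 2 N, 5 O.
Implicit hydrogens by atom environment:
  5 × C (aromatic): no H
  4 × O: no H
  3 × C: no H
  2 × N: no H
  1 × C: 3 H
  1 × C (aromatic): 1 H
  1 × C: 1 H
  1 × Cl: no H
  1 × F: no H
  1 × O (charge -1): no H
  Total hydrogens = 5.
Net charge -1.
Molecular formula: C11H5ClFN2O5-

C11H5ClFN2O5-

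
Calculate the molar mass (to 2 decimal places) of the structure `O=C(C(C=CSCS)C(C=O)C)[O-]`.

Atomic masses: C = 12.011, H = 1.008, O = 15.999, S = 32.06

Molecular formula: C8H11O3S2-.
M = 8×12.011 + 11×1.008 + 3×15.999 + 2×32.06 = 219.29 g/mol.

219.29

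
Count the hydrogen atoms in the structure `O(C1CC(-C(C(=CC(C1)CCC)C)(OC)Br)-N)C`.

Hydrogens are implicit in SMILES; fill each atom to its normal valence:
  4 × C: 3 H each → 12
  4 × C: 2 H each → 8
  4 × C: 1 H each → 4
  2 × C: no H
  2 × O: no H
  1 × Br: no H
  1 × N: 2 H
  Total hydrogens = 26.

26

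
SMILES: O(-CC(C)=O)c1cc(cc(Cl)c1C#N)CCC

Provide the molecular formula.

C13H14ClNO2

Heavy atoms from the SMILES: 13 C, 1 Cl, 1 N, 2 O.
Implicit hydrogens by atom environment:
  4 × C (aromatic): no H
  3 × C: 2 H each → 6
  2 × C: 3 H each → 6
  2 × C (aromatic): 1 H each → 2
  2 × C: no H
  2 × O: no H
  1 × Cl: no H
  1 × N: no H
  Total hydrogens = 14.
Molecular formula: C13H14ClNO2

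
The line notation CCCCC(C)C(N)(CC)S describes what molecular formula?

C9H21NS

Heavy atoms from the SMILES: 9 C, 1 N, 1 S.
Implicit hydrogens by atom environment:
  4 × C: 2 H each → 8
  3 × C: 3 H each → 9
  1 × C: 1 H
  1 × C: no H
  1 × N: 2 H
  1 × S: 1 H
  Total hydrogens = 21.
Molecular formula: C9H21NS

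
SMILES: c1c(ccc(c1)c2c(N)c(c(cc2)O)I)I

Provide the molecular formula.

C12H9I2NO

Heavy atoms from the SMILES: 12 C, 2 I, 1 N, 1 O.
Implicit hydrogens by atom environment:
  6 × C (aromatic): 1 H each → 6
  6 × C (aromatic): no H
  2 × I: no H
  1 × N: 2 H
  1 × O: 1 H
  Total hydrogens = 9.
Molecular formula: C12H9I2NO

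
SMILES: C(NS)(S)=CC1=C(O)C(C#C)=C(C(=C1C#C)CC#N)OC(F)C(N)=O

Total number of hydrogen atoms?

12

Hydrogens are implicit in SMILES; fill each atom to its normal valence:
  6 × C (aromatic): no H
  5 × C: no H
  4 × C: 1 H each → 4
  2 × O: no H
  2 × S: 1 H each → 2
  1 × C: 2 H
  1 × F: no H
  1 × N: 2 H
  1 × N: 1 H
  1 × N: no H
  1 × O: 1 H
  Total hydrogens = 12.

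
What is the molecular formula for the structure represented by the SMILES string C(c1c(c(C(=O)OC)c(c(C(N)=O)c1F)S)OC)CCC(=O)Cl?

Heavy atoms from the SMILES: 14 C, 1 Cl, 1 F, 1 N, 5 O, 1 S.
Implicit hydrogens by atom environment:
  6 × C (aromatic): no H
  5 × O: no H
  3 × C: 2 H each → 6
  3 × C: no H
  2 × C: 3 H each → 6
  1 × Cl: no H
  1 × F: no H
  1 × N: 2 H
  1 × S: 1 H
  Total hydrogens = 15.
Molecular formula: C14H15ClFNO5S

C14H15ClFNO5S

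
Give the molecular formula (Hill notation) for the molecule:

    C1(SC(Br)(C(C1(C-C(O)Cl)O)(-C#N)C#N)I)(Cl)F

C8H5BrCl2FIN2O2S

Heavy atoms from the SMILES: 1 Br, 8 C, 2 Cl, 1 F, 1 I, 2 N, 2 O, 1 S.
Implicit hydrogens by atom environment:
  6 × C: no H
  2 × Cl: no H
  2 × N: no H
  2 × O: 1 H each → 2
  1 × Br: no H
  1 × C: 2 H
  1 × C: 1 H
  1 × F: no H
  1 × I: no H
  1 × S: no H
  Total hydrogens = 5.
Molecular formula: C8H5BrCl2FIN2O2S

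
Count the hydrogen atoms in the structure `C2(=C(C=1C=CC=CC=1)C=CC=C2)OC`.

Hydrogens are implicit in SMILES; fill each atom to its normal valence:
  9 × C (aromatic): 1 H each → 9
  3 × C (aromatic): no H
  1 × C: 3 H
  1 × O: no H
  Total hydrogens = 12.

12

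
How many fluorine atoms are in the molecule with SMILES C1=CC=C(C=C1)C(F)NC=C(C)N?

1

The symbol for fluorine appears 1 time in the SMILES.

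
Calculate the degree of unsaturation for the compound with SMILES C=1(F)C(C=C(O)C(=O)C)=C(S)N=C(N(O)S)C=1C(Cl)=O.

Molecular formula from the SMILES: C10H8ClFN2O4S2.
DoU = (2C + 2 + N − H − X)/2 = (2·10 + 2 + 2 − 8 − 2)/2 = 14/2 = 7.
(Structurally: 1 ring(s) + 6 π bond(s) = 7.)

7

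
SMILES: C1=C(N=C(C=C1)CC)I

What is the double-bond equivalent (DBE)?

4

Molecular formula from the SMILES: C7H8IN.
DoU = (2C + 2 + N − H − X)/2 = (2·7 + 2 + 1 − 8 − 1)/2 = 8/2 = 4.
(Structurally: 1 ring(s) + 3 π bond(s) = 4.)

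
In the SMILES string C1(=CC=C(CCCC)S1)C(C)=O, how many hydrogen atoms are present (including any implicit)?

14

Hydrogens are implicit in SMILES; fill each atom to its normal valence:
  3 × C: 2 H each → 6
  2 × C: 3 H each → 6
  2 × C (aromatic): 1 H each → 2
  2 × C (aromatic): no H
  1 × C: no H
  1 × O: no H
  1 × S (aromatic): no H
  Total hydrogens = 14.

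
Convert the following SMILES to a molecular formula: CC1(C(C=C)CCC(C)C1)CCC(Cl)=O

C13H21ClO

Heavy atoms from the SMILES: 13 C, 1 Cl, 1 O.
Implicit hydrogens by atom environment:
  6 × C: 2 H each → 12
  3 × C: 1 H each → 3
  2 × C: 3 H each → 6
  2 × C: no H
  1 × Cl: no H
  1 × O: no H
  Total hydrogens = 21.
Molecular formula: C13H21ClO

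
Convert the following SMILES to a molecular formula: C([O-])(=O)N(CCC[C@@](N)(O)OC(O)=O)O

C6H11N2O7-

Heavy atoms from the SMILES: 6 C, 2 N, 7 O.
Implicit hydrogens by atom environment:
  3 × C: 2 H each → 6
  3 × C: no H
  3 × O: 1 H each → 3
  3 × O: no H
  1 × N: 2 H
  1 × N: no H
  1 × O (charge -1): no H
  Total hydrogens = 11.
Net charge -1.
Molecular formula: C6H11N2O7-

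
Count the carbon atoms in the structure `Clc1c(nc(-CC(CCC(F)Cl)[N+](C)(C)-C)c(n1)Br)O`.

The symbol for carbon appears 12 times in the SMILES. Lowercase c denotes aromatic carbon and counts toward C.

12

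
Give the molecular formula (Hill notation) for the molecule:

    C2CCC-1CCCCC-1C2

Heavy atoms from the SMILES: 10 C.
Implicit hydrogens by atom environment:
  8 × C: 2 H each → 16
  2 × C: 1 H each → 2
  Total hydrogens = 18.
Molecular formula: C10H18

C10H18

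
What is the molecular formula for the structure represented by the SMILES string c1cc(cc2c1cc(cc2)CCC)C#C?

Heavy atoms from the SMILES: 15 C.
Implicit hydrogens by atom environment:
  6 × C (aromatic): 1 H each → 6
  4 × C (aromatic): no H
  2 × C: 2 H each → 4
  1 × C: 3 H
  1 × C: 1 H
  1 × C: no H
  Total hydrogens = 14.
Molecular formula: C15H14

C15H14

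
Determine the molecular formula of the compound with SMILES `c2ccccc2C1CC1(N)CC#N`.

Heavy atoms from the SMILES: 11 C, 2 N.
Implicit hydrogens by atom environment:
  5 × C (aromatic): 1 H each → 5
  2 × C: 2 H each → 4
  2 × C: no H
  1 × C: 1 H
  1 × C (aromatic): no H
  1 × N: 2 H
  1 × N: no H
  Total hydrogens = 12.
Molecular formula: C11H12N2

C11H12N2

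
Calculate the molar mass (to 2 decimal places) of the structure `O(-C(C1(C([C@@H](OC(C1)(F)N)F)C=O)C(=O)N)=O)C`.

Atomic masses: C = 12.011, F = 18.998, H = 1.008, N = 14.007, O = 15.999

Molecular formula: C9H12F2N2O5.
M = 9×12.011 + 2×18.998 + 12×1.008 + 2×14.007 + 5×15.999 = 266.20 g/mol.

266.20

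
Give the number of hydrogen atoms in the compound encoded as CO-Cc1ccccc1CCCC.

18

Hydrogens are implicit in SMILES; fill each atom to its normal valence:
  4 × C: 2 H each → 8
  4 × C (aromatic): 1 H each → 4
  2 × C: 3 H each → 6
  2 × C (aromatic): no H
  1 × O: no H
  Total hydrogens = 18.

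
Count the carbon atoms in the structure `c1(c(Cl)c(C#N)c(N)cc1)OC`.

8

The symbol for carbon appears 8 times in the SMILES. Lowercase c denotes aromatic carbon and counts toward C.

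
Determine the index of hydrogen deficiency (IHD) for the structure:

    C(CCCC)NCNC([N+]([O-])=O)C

1

Molecular formula from the SMILES: C8H19N3O2.
DoU = (2C + 2 + N − H − X)/2 = (2·8 + 2 + 3 − 19 − 0)/2 = 2/2 = 1.
(Structurally: 0 ring(s) + 1 π bond(s) = 1.)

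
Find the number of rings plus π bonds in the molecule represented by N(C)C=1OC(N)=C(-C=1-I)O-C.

Molecular formula from the SMILES: C6H9IN2O2.
DoU = (2C + 2 + N − H − X)/2 = (2·6 + 2 + 2 − 9 − 1)/2 = 6/2 = 3.
(Structurally: 1 ring(s) + 2 π bond(s) = 3.)

3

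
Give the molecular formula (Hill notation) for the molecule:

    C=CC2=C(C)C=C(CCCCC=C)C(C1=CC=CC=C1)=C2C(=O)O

C22H24O2

Heavy atoms from the SMILES: 22 C, 2 O.
Implicit hydrogens by atom environment:
  6 × C: 2 H each → 12
  6 × C (aromatic): 1 H each → 6
  6 × C (aromatic): no H
  2 × C: 1 H each → 2
  1 × C: 3 H
  1 × C: no H
  1 × O: 1 H
  1 × O: no H
  Total hydrogens = 24.
Molecular formula: C22H24O2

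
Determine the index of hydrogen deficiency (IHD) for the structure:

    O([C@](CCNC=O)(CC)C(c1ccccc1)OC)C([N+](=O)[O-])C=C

Molecular formula from the SMILES: C17H24N2O5.
DoU = (2C + 2 + N − H − X)/2 = (2·17 + 2 + 2 − 24 − 0)/2 = 14/2 = 7.
(Structurally: 1 ring(s) + 6 π bond(s) = 7.)

7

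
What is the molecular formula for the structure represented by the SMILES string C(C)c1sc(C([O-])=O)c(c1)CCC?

Heavy atoms from the SMILES: 10 C, 2 O, 1 S.
Implicit hydrogens by atom environment:
  3 × C: 2 H each → 6
  3 × C (aromatic): no H
  2 × C: 3 H each → 6
  1 × C (aromatic): 1 H
  1 × C: no H
  1 × O: no H
  1 × O (charge -1): no H
  1 × S (aromatic): no H
  Total hydrogens = 13.
Net charge -1.
Molecular formula: C10H13O2S-

C10H13O2S-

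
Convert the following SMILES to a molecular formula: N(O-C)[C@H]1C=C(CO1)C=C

C7H11NO2

Heavy atoms from the SMILES: 7 C, 1 N, 2 O.
Implicit hydrogens by atom environment:
  3 × C: 1 H each → 3
  2 × C: 2 H each → 4
  2 × O: no H
  1 × C: 3 H
  1 × C: no H
  1 × N: 1 H
  Total hydrogens = 11.
Molecular formula: C7H11NO2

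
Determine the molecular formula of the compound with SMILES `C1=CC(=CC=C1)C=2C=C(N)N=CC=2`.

C11H10N2

Heavy atoms from the SMILES: 11 C, 2 N.
Implicit hydrogens by atom environment:
  8 × C (aromatic): 1 H each → 8
  3 × C (aromatic): no H
  1 × N: 2 H
  1 × N (aromatic): no H
  Total hydrogens = 10.
Molecular formula: C11H10N2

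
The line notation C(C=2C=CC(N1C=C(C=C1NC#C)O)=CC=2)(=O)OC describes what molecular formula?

Heavy atoms from the SMILES: 14 C, 2 N, 3 O.
Implicit hydrogens by atom environment:
  6 × C (aromatic): 1 H each → 6
  4 × C (aromatic): no H
  2 × C: no H
  2 × O: no H
  1 × C: 3 H
  1 × C: 1 H
  1 × N: 1 H
  1 × N (aromatic): no H
  1 × O: 1 H
  Total hydrogens = 12.
Molecular formula: C14H12N2O3

C14H12N2O3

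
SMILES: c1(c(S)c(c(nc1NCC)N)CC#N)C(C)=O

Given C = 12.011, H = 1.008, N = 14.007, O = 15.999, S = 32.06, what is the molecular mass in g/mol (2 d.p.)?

250.32

Molecular formula: C11H14N4OS.
M = 11×12.011 + 14×1.008 + 4×14.007 + 1×15.999 + 1×32.06 = 250.32 g/mol.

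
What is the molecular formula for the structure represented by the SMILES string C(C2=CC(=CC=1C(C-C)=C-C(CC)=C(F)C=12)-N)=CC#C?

C18H18FN

Heavy atoms from the SMILES: 18 C, 1 F, 1 N.
Implicit hydrogens by atom environment:
  7 × C (aromatic): no H
  3 × C (aromatic): 1 H each → 3
  3 × C: 1 H each → 3
  2 × C: 3 H each → 6
  2 × C: 2 H each → 4
  1 × C: no H
  1 × F: no H
  1 × N: 2 H
  Total hydrogens = 18.
Molecular formula: C18H18FN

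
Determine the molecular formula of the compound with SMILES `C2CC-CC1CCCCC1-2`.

Heavy atoms from the SMILES: 10 C.
Implicit hydrogens by atom environment:
  8 × C: 2 H each → 16
  2 × C: 1 H each → 2
  Total hydrogens = 18.
Molecular formula: C10H18

C10H18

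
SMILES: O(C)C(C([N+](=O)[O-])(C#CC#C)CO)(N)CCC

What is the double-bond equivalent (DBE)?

5

Molecular formula from the SMILES: C11H16N2O4.
DoU = (2C + 2 + N − H − X)/2 = (2·11 + 2 + 2 − 16 − 0)/2 = 10/2 = 5.
(Structurally: 0 ring(s) + 5 π bond(s) = 5.)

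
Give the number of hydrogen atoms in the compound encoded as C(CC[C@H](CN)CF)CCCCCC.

Hydrogens are implicit in SMILES; fill each atom to its normal valence:
  10 × C: 2 H each → 20
  1 × C: 3 H
  1 × C: 1 H
  1 × F: no H
  1 × N: 2 H
  Total hydrogens = 26.

26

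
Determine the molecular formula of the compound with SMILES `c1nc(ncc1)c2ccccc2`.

Heavy atoms from the SMILES: 10 C, 2 N.
Implicit hydrogens by atom environment:
  8 × C (aromatic): 1 H each → 8
  2 × C (aromatic): no H
  2 × N (aromatic): no H
  Total hydrogens = 8.
Molecular formula: C10H8N2

C10H8N2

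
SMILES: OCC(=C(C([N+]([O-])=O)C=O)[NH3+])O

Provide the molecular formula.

Heavy atoms from the SMILES: 5 C, 2 N, 5 O.
Implicit hydrogens by atom environment:
  2 × C: 1 H each → 2
  2 × C: no H
  2 × O: 1 H each → 2
  2 × O: no H
  1 × C: 2 H
  1 × N (charge +1): 3 H
  1 × N (charge +1): no H
  1 × O (charge -1): no H
  Total hydrogens = 9.
Net charge +1.
Molecular formula: C5H9N2O5+

C5H9N2O5+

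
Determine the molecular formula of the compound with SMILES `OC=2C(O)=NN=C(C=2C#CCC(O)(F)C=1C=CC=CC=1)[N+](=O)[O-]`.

C14H10FN3O5

Heavy atoms from the SMILES: 14 C, 1 F, 3 N, 5 O.
Implicit hydrogens by atom environment:
  5 × C (aromatic): 1 H each → 5
  5 × C (aromatic): no H
  3 × C: no H
  3 × O: 1 H each → 3
  2 × N (aromatic): no H
  1 × C: 2 H
  1 × F: no H
  1 × N (charge +1): no H
  1 × O: no H
  1 × O (charge -1): no H
  Total hydrogens = 10.
Molecular formula: C14H10FN3O5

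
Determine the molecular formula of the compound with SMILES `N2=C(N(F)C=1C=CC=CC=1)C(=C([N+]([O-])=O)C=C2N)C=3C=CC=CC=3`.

C17H13FN4O2

Heavy atoms from the SMILES: 17 C, 1 F, 4 N, 2 O.
Implicit hydrogens by atom environment:
  11 × C (aromatic): 1 H each → 11
  6 × C (aromatic): no H
  1 × F: no H
  1 × N: 2 H
  1 × N (aromatic): no H
  1 × N: no H
  1 × N (charge +1): no H
  1 × O: no H
  1 × O (charge -1): no H
  Total hydrogens = 13.
Molecular formula: C17H13FN4O2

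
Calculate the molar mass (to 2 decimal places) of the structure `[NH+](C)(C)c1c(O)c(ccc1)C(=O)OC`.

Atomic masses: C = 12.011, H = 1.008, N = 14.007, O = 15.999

196.23

Molecular formula: C10H14NO3+.
M = 10×12.011 + 14×1.008 + 1×14.007 + 3×15.999 = 196.23 g/mol.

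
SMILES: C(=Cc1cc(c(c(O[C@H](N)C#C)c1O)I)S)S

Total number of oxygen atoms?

The symbol for oxygen appears 2 times in the SMILES.

2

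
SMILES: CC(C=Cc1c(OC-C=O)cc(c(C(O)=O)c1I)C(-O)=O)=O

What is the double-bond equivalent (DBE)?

9

Molecular formula from the SMILES: C14H11IO7.
DoU = (2C + 2 + N − H − X)/2 = (2·14 + 2 + 0 − 11 − 1)/2 = 18/2 = 9.
(Structurally: 1 ring(s) + 8 π bond(s) = 9.)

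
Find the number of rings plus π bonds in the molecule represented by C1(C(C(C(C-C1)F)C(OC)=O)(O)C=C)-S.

3

Molecular formula from the SMILES: C10H15FO3S.
DoU = (2C + 2 + N − H − X)/2 = (2·10 + 2 + 0 − 15 − 1)/2 = 6/2 = 3.
(Structurally: 1 ring(s) + 2 π bond(s) = 3.)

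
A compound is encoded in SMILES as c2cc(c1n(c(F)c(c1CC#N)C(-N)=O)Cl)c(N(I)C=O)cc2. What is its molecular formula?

Heavy atoms from the SMILES: 14 C, 1 Cl, 1 F, 1 I, 4 N, 2 O.
Implicit hydrogens by atom environment:
  6 × C (aromatic): no H
  4 × C (aromatic): 1 H each → 4
  2 × C: no H
  2 × N: no H
  2 × O: no H
  1 × C: 2 H
  1 × C: 1 H
  1 × Cl: no H
  1 × F: no H
  1 × I: no H
  1 × N: 2 H
  1 × N (aromatic): no H
  Total hydrogens = 9.
Molecular formula: C14H9ClFIN4O2

C14H9ClFIN4O2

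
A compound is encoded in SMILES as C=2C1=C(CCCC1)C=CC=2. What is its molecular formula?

Heavy atoms from the SMILES: 10 C.
Implicit hydrogens by atom environment:
  4 × C: 2 H each → 8
  4 × C (aromatic): 1 H each → 4
  2 × C (aromatic): no H
  Total hydrogens = 12.
Molecular formula: C10H12

C10H12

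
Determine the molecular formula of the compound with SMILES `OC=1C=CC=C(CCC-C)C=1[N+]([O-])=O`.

Heavy atoms from the SMILES: 10 C, 1 N, 3 O.
Implicit hydrogens by atom environment:
  3 × C: 2 H each → 6
  3 × C (aromatic): 1 H each → 3
  3 × C (aromatic): no H
  1 × C: 3 H
  1 × N (charge +1): no H
  1 × O: 1 H
  1 × O: no H
  1 × O (charge -1): no H
  Total hydrogens = 13.
Molecular formula: C10H13NO3

C10H13NO3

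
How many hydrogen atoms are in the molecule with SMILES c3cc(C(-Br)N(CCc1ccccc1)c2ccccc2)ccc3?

20

Hydrogens are implicit in SMILES; fill each atom to its normal valence:
  15 × C (aromatic): 1 H each → 15
  3 × C (aromatic): no H
  2 × C: 2 H each → 4
  1 × Br: no H
  1 × C: 1 H
  1 × N: no H
  Total hydrogens = 20.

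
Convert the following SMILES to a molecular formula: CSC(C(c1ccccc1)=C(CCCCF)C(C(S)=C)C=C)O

Heavy atoms from the SMILES: 19 C, 1 F, 1 O, 2 S.
Implicit hydrogens by atom environment:
  6 × C: 2 H each → 12
  5 × C (aromatic): 1 H each → 5
  3 × C: 1 H each → 3
  3 × C: no H
  1 × C: 3 H
  1 × C (aromatic): no H
  1 × F: no H
  1 × O: 1 H
  1 × S: 1 H
  1 × S: no H
  Total hydrogens = 25.
Molecular formula: C19H25FOS2

C19H25FOS2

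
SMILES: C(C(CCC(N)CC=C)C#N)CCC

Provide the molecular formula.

C12H22N2

Heavy atoms from the SMILES: 12 C, 2 N.
Implicit hydrogens by atom environment:
  7 × C: 2 H each → 14
  3 × C: 1 H each → 3
  1 × C: 3 H
  1 × C: no H
  1 × N: 2 H
  1 × N: no H
  Total hydrogens = 22.
Molecular formula: C12H22N2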